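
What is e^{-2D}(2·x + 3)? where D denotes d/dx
2 x - 1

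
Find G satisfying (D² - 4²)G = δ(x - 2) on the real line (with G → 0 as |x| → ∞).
-\frac{e^{-4|x - 2|}}{8}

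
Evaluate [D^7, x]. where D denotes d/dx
7D^{6}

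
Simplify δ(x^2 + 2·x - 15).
\frac{\delta(x - 3) + \delta(x + 5)}{8}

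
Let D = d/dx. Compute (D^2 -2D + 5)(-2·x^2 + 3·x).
- 10 x^{2} + 23 x - 10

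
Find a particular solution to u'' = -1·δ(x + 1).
-\frac{|x + 1|}{2}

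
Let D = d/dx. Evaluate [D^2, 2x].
4D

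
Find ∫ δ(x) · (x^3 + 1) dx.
1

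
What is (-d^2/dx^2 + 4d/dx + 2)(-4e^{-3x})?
76 e^{- 3 x}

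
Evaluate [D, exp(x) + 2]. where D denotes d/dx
e^{x}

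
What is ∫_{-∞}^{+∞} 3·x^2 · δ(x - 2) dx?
12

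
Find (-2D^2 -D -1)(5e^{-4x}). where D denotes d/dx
- 145 e^{- 4 x}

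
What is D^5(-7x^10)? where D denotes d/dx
- 211680 x^{5}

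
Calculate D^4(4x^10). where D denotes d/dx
20160 x^{6}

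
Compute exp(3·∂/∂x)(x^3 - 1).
x^{3} + 9 x^{2} + 27 x + 26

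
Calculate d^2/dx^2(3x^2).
6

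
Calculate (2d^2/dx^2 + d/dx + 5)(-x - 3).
- 5 x - 16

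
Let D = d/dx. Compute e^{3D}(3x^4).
3 x^{4} + 36 x^{3} + 162 x^{2} + 324 x + 243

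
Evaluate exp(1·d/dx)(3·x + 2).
3 x + 5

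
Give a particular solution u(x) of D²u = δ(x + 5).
\frac{|x + 5|}{2}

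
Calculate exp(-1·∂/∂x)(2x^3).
2 x^{3} - 6 x^{2} + 6 x - 2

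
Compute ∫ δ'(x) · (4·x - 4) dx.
-4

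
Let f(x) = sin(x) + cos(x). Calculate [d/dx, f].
- \sin{\left(x \right)} + \cos{\left(x \right)}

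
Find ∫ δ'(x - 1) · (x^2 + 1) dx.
-2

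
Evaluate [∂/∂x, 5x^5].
25 x^{4}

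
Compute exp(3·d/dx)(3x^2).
3 x^{2} + 18 x + 27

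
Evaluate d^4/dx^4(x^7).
840 x^{3}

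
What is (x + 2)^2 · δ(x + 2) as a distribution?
0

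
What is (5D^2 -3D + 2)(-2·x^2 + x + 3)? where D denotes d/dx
- 4 x^{2} + 14 x - 17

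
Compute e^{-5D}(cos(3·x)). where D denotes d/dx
\cos{\left(3 x - 15 \right)}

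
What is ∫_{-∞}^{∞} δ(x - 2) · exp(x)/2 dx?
\frac{e^{2}}{2}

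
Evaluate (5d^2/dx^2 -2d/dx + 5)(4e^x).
32 e^{x}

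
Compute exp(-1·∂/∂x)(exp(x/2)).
e^{\frac{x}{2} - \frac{1}{2}}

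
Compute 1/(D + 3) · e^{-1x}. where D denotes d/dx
\frac{e^{- x}}{2}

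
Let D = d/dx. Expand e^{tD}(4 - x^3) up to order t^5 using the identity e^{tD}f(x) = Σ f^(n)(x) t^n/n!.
- t^{3} - 3 t^{2} x - 3 t x^{2} - x^{3} + 4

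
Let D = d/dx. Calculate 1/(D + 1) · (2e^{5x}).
\frac{e^{5 x}}{3}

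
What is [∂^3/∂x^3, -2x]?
-6\frac{d^{2}}{dx^{2}}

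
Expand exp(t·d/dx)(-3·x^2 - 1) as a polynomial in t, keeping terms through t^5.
- 3 t^{2} - 6 t x - 3 x^{2} - 1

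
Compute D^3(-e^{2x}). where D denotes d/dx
- 8 e^{2 x}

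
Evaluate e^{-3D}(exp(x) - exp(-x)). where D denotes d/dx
- e^{3 - x} + e^{x - 3}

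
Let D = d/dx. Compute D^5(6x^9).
90720 x^{4}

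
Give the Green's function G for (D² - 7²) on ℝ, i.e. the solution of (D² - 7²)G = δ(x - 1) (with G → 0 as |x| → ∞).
-\frac{e^{-7|x - 1|}}{14}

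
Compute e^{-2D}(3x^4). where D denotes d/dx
3 x^{4} - 24 x^{3} + 72 x^{2} - 96 x + 48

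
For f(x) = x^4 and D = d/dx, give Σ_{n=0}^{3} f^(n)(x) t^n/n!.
x \left(4 t^{3} + 6 t^{2} x + 4 t x^{2} + x^{3}\right)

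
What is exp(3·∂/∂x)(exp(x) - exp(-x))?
2 \sinh{\left(x + 3 \right)}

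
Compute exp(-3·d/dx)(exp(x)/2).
\frac{e^{x - 3}}{2}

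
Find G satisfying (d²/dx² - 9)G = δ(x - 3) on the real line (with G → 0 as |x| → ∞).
-\frac{e^{-3|x - 3|}}{6}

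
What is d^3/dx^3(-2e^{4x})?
- 128 e^{4 x}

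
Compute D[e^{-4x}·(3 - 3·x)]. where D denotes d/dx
3 \left(4 x - 5\right) e^{- 4 x}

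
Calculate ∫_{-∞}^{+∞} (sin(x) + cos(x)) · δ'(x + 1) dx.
- \sin{\left(1 \right)} - \cos{\left(1 \right)}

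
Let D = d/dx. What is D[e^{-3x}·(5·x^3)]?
15 x^{2} \left(1 - x\right) e^{- 3 x}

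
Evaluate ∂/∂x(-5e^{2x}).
- 10 e^{2 x}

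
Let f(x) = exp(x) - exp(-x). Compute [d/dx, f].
2 \cosh{\left(x \right)}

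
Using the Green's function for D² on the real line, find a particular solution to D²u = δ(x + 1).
\frac{|x + 1|}{2}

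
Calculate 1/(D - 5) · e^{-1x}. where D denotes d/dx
- \frac{e^{- x}}{6}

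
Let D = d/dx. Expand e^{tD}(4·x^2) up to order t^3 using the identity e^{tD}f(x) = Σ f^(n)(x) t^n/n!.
4 t^{2} + 8 t x + 4 x^{2}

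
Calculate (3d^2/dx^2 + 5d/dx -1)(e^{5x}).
99 e^{5 x}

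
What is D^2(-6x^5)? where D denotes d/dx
- 120 x^{3}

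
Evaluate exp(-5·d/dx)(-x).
5 - x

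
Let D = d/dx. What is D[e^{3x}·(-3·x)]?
\left(- 9 x - 3\right) e^{3 x}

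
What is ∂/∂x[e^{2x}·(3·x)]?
\left(6 x + 3\right) e^{2 x}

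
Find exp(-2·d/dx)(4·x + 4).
4 x - 4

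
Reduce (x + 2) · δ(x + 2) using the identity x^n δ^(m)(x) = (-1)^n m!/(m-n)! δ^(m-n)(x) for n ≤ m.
0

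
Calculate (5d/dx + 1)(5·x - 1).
5 x + 24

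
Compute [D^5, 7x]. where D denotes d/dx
35D^{4}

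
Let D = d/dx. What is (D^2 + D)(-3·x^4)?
12 x^{2} \left(- x - 3\right)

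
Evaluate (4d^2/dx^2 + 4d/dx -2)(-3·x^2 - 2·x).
6 x^{2} - 20 x - 32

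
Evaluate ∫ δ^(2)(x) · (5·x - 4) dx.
0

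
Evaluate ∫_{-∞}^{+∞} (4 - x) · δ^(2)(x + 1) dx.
0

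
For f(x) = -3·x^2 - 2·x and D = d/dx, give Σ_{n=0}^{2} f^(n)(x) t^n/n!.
- 3 t^{2} - 2 t \left(3 x + 1\right) - 3 x^{2} - 2 x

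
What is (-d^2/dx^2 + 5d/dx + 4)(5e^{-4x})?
- 160 e^{- 4 x}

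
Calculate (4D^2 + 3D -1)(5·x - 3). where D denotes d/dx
18 - 5 x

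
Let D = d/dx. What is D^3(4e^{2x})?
32 e^{2 x}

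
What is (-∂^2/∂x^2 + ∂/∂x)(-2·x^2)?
4 - 4 x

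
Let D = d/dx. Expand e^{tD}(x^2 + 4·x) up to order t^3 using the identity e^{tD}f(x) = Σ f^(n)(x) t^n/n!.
t^{2} + 2 t \left(x + 2\right) + x^{2} + 4 x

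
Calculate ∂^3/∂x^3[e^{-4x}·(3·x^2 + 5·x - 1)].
8 \left(- 24 x^{2} - 4 x + 29\right) e^{- 4 x}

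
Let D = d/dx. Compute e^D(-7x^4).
- 7 x^{4} - 28 x^{3} - 42 x^{2} - 28 x - 7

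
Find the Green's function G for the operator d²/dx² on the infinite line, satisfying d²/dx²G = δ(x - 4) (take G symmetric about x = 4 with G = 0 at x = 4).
\frac{|x - 4|}{2}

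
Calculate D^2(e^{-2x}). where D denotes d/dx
4 e^{- 2 x}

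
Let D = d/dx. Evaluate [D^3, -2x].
-6D^{2}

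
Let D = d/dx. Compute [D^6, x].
6D^{5}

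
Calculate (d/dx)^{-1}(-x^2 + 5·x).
- \frac{x^{3}}{3} + \frac{5 x^{2}}{2}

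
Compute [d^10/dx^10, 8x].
80\frac{d^{9}}{dx^{9}}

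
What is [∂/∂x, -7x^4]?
- 28 x^{3}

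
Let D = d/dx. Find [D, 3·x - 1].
3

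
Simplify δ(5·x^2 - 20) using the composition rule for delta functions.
\frac{\delta(x - 2) + \delta(x + 2)}{20}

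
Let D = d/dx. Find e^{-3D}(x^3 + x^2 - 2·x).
x^{3} - 8 x^{2} + 19 x - 12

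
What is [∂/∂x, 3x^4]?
12 x^{3}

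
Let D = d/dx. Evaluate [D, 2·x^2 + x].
4 x + 1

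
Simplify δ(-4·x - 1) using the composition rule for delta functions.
\frac{\delta(x + 1/4)}{4}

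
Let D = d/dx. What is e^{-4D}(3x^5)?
3 x^{5} - 60 x^{4} + 480 x^{3} - 1920 x^{2} + 3840 x - 3072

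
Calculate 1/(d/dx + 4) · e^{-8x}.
- \frac{e^{- 8 x}}{4}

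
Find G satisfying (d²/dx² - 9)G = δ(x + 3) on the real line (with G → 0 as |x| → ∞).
-\frac{e^{-3|x + 3|}}{6}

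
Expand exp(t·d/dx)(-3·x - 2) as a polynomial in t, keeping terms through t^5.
- 3 t - 3 x - 2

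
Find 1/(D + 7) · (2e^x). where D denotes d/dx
\frac{e^{x}}{4}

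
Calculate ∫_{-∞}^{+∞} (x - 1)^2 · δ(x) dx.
1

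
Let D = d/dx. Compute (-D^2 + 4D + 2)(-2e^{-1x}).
6 e^{- x}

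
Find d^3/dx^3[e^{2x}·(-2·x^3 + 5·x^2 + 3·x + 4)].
\left(- 16 x^{3} - 32 x^{2} + 72 x + 116\right) e^{2 x}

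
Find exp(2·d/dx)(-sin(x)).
- \sin{\left(x + 2 \right)}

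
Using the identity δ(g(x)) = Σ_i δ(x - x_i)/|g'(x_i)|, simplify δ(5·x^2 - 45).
\frac{\delta(x - 3) + \delta(x + 3)}{30}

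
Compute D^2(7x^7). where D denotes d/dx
294 x^{5}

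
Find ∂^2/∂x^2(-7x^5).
- 140 x^{3}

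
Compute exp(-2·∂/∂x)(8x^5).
8 x^{5} - 80 x^{4} + 320 x^{3} - 640 x^{2} + 640 x - 256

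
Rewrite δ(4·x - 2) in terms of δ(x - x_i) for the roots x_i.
\frac{\delta(x - 1/2)}{4}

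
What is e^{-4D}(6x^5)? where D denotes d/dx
6 x^{5} - 120 x^{4} + 960 x^{3} - 3840 x^{2} + 7680 x - 6144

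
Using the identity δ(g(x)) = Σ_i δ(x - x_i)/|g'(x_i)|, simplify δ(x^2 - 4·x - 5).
\frac{\delta(x - 5) + \delta(x + 1)}{6}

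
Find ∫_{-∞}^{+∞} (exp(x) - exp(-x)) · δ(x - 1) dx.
2 \sinh{\left(1 \right)}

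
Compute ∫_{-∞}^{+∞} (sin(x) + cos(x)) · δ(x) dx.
1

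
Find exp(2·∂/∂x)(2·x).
2 x + 4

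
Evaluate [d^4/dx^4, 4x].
16\frac{d^{3}}{dx^{3}}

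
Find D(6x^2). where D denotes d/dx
12 x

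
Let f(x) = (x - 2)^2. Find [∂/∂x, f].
2 x - 4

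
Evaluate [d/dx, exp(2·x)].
2 e^{2 x}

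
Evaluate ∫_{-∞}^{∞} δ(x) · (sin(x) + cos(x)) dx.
1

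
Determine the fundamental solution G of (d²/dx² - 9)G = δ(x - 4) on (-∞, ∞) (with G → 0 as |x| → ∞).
-\frac{e^{-3|x - 4|}}{6}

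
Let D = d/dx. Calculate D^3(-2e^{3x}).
- 54 e^{3 x}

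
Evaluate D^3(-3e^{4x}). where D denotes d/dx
- 192 e^{4 x}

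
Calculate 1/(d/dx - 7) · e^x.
- \frac{e^{x}}{6}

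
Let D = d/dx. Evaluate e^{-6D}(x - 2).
x - 8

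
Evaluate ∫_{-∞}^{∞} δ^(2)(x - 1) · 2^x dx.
2 \log{\left(2 \right)}^{2}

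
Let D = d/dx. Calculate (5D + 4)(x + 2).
4 x + 13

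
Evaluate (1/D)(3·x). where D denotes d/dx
\frac{3 x^{2}}{2}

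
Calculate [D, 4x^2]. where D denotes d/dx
8 x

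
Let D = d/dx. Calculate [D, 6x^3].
18 x^{2}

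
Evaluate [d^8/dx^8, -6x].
-48\frac{d^{7}}{dx^{7}}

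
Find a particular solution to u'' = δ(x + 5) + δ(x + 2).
\frac{|x + 5|}{2} + \frac{|x + 2|}{2}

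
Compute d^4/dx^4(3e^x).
3 e^{x}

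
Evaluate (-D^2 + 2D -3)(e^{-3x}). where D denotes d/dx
- 18 e^{- 3 x}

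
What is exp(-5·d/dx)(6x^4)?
6 x^{4} - 120 x^{3} + 900 x^{2} - 3000 x + 3750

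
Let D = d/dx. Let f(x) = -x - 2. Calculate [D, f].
-1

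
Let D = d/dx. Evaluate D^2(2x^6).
60 x^{4}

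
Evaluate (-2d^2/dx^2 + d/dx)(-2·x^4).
8 x^{2} \left(6 - x\right)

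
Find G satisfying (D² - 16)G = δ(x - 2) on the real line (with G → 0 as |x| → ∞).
-\frac{e^{-4|x - 2|}}{8}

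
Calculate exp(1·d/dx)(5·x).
5 x + 5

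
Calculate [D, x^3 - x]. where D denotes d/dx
3 x^{2} - 1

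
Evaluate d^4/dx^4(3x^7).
2520 x^{3}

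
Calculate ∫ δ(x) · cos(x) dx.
1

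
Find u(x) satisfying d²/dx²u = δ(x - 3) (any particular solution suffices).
\frac{|x - 3|}{2}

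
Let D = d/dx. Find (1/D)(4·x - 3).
2 x^{2} - 3 x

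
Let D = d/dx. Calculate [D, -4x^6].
- 24 x^{5}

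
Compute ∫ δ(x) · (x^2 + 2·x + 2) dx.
2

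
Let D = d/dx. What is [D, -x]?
-1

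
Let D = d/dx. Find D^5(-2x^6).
- 1440 x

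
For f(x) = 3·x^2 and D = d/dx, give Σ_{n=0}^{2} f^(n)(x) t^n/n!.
3 t^{2} + 6 t x + 3 x^{2}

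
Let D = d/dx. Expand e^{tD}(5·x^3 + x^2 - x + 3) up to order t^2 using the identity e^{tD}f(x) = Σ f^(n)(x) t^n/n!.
t^{2} \left(15 x + 1\right) + t \left(15 x^{2} + 2 x - 1\right) + 5 x^{3} + x^{2} - x + 3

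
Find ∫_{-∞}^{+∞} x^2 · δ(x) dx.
0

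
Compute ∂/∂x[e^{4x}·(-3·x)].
\left(- 12 x - 3\right) e^{4 x}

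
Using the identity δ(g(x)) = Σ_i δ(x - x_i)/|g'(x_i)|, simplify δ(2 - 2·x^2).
\frac{\delta(x - 1) + \delta(x + 1)}{4}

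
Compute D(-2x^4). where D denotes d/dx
- 8 x^{3}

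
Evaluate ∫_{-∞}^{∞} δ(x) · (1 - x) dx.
1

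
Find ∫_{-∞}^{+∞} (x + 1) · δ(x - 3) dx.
4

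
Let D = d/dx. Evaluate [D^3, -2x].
-6D^{2}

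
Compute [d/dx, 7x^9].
63 x^{8}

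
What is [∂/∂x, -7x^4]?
- 28 x^{3}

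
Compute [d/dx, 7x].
7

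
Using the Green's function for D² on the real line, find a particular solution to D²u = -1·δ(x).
-\frac{|x|}{2}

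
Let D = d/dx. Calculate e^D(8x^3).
8 x^{3} + 24 x^{2} + 24 x + 8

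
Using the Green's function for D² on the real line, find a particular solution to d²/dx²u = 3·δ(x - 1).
\frac{3|x - 1|}{2}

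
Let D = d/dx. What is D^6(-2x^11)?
- 665280 x^{5}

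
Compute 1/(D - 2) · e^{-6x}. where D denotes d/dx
- \frac{e^{- 6 x}}{8}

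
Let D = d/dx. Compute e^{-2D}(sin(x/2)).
\sin{\left(\frac{x}{2} - 1 \right)}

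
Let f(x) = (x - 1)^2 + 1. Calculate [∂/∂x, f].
2 x - 2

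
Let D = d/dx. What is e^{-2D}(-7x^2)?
- 7 x^{2} + 28 x - 28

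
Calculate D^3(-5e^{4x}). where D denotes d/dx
- 320 e^{4 x}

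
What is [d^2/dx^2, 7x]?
14\frac{d}{dx}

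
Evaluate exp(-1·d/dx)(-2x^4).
- 2 x^{4} + 8 x^{3} - 12 x^{2} + 8 x - 2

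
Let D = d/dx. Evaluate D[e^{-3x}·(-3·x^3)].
9 x^{2} \left(x - 1\right) e^{- 3 x}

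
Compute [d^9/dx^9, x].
9\frac{d^{8}}{dx^{8}}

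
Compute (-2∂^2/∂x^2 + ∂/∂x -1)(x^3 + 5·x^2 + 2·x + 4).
- x^{3} - 2 x^{2} - 4 x - 22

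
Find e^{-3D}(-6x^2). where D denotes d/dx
- 6 x^{2} + 36 x - 54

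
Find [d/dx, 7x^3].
21 x^{2}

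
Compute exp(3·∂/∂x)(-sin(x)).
- \sin{\left(x + 3 \right)}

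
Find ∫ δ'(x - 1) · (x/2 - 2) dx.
- \frac{1}{2}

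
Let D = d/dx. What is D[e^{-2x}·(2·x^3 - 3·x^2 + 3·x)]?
\left(- 4 x^{3} + 12 x^{2} - 12 x + 3\right) e^{- 2 x}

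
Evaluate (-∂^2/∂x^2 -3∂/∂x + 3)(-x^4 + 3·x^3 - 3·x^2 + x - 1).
3 x \left(- x^{3} + 7 x^{2} - 8 x + 1\right)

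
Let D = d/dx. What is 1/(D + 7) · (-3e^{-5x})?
- \frac{3 e^{- 5 x}}{2}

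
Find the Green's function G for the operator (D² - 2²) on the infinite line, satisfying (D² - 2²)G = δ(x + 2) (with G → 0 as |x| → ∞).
-\frac{e^{-2|x + 2|}}{4}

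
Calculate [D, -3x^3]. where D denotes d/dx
- 9 x^{2}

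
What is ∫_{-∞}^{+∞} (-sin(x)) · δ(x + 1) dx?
\sin{\left(1 \right)}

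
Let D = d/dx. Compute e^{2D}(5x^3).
5 x^{3} + 30 x^{2} + 60 x + 40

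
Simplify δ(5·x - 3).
\frac{\delta(x - 3/5)}{5}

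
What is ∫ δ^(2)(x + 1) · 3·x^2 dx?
6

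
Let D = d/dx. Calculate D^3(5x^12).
6600 x^{9}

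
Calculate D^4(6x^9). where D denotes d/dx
18144 x^{5}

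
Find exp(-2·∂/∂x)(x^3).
x^{3} - 6 x^{2} + 12 x - 8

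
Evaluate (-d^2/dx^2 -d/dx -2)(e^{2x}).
- 8 e^{2 x}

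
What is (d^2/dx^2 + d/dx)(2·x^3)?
6 x \left(x + 2\right)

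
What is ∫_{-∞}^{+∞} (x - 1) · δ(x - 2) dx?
1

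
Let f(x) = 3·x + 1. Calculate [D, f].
3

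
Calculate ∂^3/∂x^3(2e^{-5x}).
- 250 e^{- 5 x}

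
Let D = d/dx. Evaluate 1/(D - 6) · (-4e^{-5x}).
\frac{4 e^{- 5 x}}{11}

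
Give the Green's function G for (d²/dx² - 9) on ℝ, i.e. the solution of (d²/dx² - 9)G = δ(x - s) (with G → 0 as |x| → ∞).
-\frac{e^{-3|x-s|}}{6}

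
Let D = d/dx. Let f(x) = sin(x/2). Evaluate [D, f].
\frac{\cos{\left(\frac{x}{2} \right)}}{2}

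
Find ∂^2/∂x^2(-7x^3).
- 42 x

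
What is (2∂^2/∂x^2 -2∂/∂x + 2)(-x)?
2 - 2 x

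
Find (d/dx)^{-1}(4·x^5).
\frac{2 x^{6}}{3}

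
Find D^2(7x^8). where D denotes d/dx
392 x^{6}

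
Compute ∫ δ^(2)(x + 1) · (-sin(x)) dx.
- \sin{\left(1 \right)}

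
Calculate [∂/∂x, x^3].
3 x^{2}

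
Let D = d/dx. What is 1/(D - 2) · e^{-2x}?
- \frac{e^{- 2 x}}{4}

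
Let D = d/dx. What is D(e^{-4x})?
- 4 e^{- 4 x}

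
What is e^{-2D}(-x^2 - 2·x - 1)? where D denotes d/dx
- x^{2} + 2 x - 1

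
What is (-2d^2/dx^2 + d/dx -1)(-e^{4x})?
29 e^{4 x}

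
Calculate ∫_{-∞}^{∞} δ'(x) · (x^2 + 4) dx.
0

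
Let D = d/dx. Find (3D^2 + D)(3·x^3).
9 x \left(x + 6\right)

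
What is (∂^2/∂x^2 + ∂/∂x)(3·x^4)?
12 x^{2} \left(x + 3\right)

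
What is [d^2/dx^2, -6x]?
-12\frac{d}{dx}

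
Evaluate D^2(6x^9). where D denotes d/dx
432 x^{7}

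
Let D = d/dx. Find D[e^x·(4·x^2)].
4 x \left(x + 2\right) e^{x}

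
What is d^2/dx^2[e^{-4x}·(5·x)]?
40 \left(2 x - 1\right) e^{- 4 x}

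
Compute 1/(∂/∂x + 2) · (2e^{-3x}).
- 2 e^{- 3 x}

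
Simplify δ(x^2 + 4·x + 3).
\frac{\delta(x + 3) + \delta(x + 1)}{2}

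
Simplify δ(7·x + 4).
\frac{\delta(x + 4/7)}{7}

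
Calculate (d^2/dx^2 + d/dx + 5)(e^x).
7 e^{x}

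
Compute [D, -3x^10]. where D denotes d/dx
- 30 x^{9}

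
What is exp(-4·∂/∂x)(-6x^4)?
- 6 x^{4} + 96 x^{3} - 576 x^{2} + 1536 x - 1536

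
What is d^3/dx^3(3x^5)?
180 x^{2}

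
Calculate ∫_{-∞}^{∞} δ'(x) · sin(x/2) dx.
- \frac{1}{2}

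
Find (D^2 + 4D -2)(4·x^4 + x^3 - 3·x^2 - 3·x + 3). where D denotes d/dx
- 8 x^{4} + 62 x^{3} + 66 x^{2} - 12 x - 24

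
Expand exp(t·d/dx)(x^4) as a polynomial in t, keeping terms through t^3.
x \left(4 t^{3} + 6 t^{2} x + 4 t x^{2} + x^{3}\right)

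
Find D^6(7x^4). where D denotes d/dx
0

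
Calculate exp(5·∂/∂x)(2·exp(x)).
2 e^{x + 5}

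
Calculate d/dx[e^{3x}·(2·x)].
\left(6 x + 2\right) e^{3 x}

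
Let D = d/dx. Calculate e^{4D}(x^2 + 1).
x^{2} + 8 x + 17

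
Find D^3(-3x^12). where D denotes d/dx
- 3960 x^{9}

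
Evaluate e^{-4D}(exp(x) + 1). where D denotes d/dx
e^{x - 4} + 1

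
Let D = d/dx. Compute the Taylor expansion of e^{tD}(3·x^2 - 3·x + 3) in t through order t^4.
3 t^{2} + 3 t \left(2 x - 1\right) + 3 x^{2} - 3 x + 3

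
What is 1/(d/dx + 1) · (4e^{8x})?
\frac{4 e^{8 x}}{9}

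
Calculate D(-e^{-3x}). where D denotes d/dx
3 e^{- 3 x}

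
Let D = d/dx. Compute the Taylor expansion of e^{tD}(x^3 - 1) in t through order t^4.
t^{3} + 3 t^{2} x + 3 t x^{2} + x^{3} - 1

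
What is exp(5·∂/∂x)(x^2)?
x^{2} + 10 x + 25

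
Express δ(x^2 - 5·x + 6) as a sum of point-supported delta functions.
\frac{\delta(x - 2) + \delta(x - 3)}{1}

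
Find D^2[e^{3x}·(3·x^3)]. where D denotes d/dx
9 x \left(3 x^{2} + 6 x + 2\right) e^{3 x}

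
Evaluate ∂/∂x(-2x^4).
- 8 x^{3}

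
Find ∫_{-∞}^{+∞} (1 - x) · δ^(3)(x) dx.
0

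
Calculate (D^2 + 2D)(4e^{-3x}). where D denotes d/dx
12 e^{- 3 x}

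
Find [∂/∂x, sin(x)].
\cos{\left(x \right)}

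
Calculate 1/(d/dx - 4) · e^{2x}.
- \frac{e^{2 x}}{2}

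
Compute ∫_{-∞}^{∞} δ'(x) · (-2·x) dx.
2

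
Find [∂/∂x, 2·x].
2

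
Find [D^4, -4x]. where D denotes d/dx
-16D^{3}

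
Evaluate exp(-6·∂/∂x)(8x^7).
8 x^{7} - 336 x^{6} + 6048 x^{5} - 60480 x^{4} + 362880 x^{3} - 1306368 x^{2} + 2612736 x - 2239488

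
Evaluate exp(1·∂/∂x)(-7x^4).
- 7 x^{4} - 28 x^{3} - 42 x^{2} - 28 x - 7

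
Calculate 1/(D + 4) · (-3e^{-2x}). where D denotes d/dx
- \frac{3 e^{- 2 x}}{2}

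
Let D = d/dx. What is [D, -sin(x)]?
- \cos{\left(x \right)}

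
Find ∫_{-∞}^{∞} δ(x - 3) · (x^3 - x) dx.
24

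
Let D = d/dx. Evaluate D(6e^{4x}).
24 e^{4 x}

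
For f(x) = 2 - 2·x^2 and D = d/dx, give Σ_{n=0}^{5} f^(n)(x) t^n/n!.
- 2 t^{2} - 4 t x - 2 x^{2} + 2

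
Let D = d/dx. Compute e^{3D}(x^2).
x^{2} + 6 x + 9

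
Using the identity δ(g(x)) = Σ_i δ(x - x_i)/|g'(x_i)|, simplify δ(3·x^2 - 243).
\frac{\delta(x - 9) + \delta(x + 9)}{54}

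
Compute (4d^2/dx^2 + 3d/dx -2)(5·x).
15 - 10 x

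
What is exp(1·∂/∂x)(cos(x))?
\cos{\left(x + 1 \right)}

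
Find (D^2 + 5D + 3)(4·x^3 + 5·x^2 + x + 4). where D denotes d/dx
12 x^{3} + 75 x^{2} + 77 x + 27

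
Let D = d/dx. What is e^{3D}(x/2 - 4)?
\frac{x}{2} - \frac{5}{2}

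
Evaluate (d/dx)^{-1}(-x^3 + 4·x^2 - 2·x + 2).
- \frac{x^{4}}{4} + \frac{4 x^{3}}{3} - x^{2} + 2 x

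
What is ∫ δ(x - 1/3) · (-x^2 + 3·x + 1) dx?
\frac{17}{9}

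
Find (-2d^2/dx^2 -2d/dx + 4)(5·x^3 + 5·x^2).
20 x^{3} - 10 x^{2} - 80 x - 20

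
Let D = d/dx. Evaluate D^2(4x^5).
80 x^{3}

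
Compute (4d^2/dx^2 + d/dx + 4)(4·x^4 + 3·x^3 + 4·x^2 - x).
16 x^{4} + 28 x^{3} + 217 x^{2} + 76 x + 31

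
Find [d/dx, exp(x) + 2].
e^{x}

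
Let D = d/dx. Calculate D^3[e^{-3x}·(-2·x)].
54 \left(x - 1\right) e^{- 3 x}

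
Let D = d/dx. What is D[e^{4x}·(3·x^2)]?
6 x \left(2 x + 1\right) e^{4 x}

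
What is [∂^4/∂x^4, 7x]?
28\frac{d^{3}}{dx^{3}}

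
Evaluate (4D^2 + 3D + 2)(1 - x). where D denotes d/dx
- 2 x - 1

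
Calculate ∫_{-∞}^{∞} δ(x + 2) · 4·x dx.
-8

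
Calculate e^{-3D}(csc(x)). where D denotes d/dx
\csc{\left(x - 3 \right)}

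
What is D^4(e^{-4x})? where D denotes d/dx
256 e^{- 4 x}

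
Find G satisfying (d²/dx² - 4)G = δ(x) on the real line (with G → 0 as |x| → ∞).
-\frac{e^{-2|x|}}{4}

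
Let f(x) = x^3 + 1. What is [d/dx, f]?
3 x^{2}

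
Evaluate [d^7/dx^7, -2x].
-14\frac{d^{6}}{dx^{6}}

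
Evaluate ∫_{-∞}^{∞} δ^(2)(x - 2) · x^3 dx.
12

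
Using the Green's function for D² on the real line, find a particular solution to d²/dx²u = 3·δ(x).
\frac{3|x|}{2}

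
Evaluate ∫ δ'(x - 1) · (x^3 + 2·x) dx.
-5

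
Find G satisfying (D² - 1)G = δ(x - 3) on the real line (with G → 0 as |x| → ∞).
-\frac{e^{-|x - 3|}}{2}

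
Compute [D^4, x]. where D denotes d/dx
4D^{3}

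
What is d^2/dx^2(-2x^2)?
-4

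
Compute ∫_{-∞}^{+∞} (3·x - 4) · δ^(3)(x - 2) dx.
0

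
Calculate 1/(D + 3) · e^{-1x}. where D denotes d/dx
\frac{e^{- x}}{2}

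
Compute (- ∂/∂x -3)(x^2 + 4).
- 3 x^{2} - 2 x - 12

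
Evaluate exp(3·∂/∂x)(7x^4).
7 x^{4} + 84 x^{3} + 378 x^{2} + 756 x + 567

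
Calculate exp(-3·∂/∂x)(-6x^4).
- 6 x^{4} + 72 x^{3} - 324 x^{2} + 648 x - 486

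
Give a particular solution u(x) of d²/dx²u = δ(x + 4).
\frac{|x + 4|}{2}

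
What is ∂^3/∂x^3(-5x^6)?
- 600 x^{3}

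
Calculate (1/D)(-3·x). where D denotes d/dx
- \frac{3 x^{2}}{2}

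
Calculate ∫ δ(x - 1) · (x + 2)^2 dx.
9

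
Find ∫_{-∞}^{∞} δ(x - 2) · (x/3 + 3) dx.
\frac{11}{3}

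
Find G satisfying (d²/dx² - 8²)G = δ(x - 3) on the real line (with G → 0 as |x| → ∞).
-\frac{e^{-8|x - 3|}}{16}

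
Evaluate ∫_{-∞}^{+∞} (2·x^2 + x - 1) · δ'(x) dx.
-1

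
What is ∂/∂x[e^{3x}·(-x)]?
\left(- 3 x - 1\right) e^{3 x}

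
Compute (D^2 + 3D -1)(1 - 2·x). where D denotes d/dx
2 x - 7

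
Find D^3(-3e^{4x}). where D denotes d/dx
- 192 e^{4 x}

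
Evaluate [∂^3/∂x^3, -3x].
-9\frac{d^{2}}{dx^{2}}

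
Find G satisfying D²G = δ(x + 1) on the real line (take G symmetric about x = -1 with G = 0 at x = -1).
\frac{|x + 1|}{2}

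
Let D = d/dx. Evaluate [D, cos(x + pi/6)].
- \sin{\left(x + \frac{\pi}{6} \right)}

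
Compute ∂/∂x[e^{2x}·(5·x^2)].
10 x \left(x + 1\right) e^{2 x}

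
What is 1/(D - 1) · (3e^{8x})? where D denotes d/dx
\frac{3 e^{8 x}}{7}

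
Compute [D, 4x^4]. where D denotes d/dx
16 x^{3}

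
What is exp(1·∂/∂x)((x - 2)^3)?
x^{3} - 3 x^{2} + 3 x - 1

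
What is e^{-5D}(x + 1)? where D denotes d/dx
x - 4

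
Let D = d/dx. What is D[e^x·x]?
\left(x + 1\right) e^{x}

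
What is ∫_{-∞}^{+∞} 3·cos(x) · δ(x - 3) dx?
3 \cos{\left(3 \right)}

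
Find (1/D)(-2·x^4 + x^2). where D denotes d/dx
- \frac{2 x^{5}}{5} + \frac{x^{3}}{3}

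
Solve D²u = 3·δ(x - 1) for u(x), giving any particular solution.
\frac{3|x - 1|}{2}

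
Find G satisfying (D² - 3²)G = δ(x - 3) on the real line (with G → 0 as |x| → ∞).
-\frac{e^{-3|x - 3|}}{6}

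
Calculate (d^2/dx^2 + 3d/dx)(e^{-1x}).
- 2 e^{- x}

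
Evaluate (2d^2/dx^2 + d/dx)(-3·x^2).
- 6 x - 12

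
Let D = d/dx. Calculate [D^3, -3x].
-9D^{2}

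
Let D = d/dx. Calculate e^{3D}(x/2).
\frac{x}{2} + \frac{3}{2}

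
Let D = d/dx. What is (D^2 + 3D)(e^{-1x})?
- 2 e^{- x}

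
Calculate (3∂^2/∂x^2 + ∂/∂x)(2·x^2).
4 x + 12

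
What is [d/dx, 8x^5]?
40 x^{4}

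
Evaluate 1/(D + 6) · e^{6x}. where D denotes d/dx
\frac{e^{6 x}}{12}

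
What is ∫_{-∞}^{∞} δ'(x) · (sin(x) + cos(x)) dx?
-1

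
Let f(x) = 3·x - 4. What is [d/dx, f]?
3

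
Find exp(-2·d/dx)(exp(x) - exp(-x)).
- e^{2 - x} + e^{x - 2}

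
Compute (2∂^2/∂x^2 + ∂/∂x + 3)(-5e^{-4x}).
- 155 e^{- 4 x}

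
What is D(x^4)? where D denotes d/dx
4 x^{3}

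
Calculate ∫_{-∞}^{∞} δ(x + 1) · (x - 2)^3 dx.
-27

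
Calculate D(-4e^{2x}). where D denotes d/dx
- 8 e^{2 x}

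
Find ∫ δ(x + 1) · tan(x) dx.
- \tan{\left(1 \right)}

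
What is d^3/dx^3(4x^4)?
96 x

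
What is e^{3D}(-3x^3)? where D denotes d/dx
- 3 x^{3} - 27 x^{2} - 81 x - 81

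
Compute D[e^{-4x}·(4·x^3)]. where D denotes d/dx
x^{2} \left(12 - 16 x\right) e^{- 4 x}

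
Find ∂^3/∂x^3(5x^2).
0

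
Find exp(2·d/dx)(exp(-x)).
e^{- x - 2}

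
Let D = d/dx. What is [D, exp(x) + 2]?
e^{x}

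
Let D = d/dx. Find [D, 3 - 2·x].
-2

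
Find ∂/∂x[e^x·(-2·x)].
2 \left(- x - 1\right) e^{x}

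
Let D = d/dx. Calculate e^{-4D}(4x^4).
4 x^{4} - 64 x^{3} + 384 x^{2} - 1024 x + 1024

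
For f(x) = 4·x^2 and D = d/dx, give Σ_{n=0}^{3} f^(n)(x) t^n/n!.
4 t^{2} + 8 t x + 4 x^{2}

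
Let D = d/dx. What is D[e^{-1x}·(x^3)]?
x^{2} \left(3 - x\right) e^{- x}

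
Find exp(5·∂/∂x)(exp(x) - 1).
e^{x + 5} - 1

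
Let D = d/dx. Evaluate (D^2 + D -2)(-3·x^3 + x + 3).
6 x^{3} - 9 x^{2} - 20 x - 5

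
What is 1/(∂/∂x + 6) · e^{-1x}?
\frac{e^{- x}}{5}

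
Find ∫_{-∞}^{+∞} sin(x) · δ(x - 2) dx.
\sin{\left(2 \right)}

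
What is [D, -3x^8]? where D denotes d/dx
- 24 x^{7}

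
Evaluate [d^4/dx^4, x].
4\frac{d^{3}}{dx^{3}}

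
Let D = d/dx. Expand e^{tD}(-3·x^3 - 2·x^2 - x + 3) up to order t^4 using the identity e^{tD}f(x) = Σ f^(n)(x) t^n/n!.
- 3 t^{3} - t^{2} \left(9 x + 2\right) - t \left(9 x^{2} + 4 x + 1\right) - 3 x^{3} - 2 x^{2} - x + 3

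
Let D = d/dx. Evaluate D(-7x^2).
- 14 x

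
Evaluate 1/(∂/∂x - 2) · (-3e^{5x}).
- e^{5 x}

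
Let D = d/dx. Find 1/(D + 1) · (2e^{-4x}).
- \frac{2 e^{- 4 x}}{3}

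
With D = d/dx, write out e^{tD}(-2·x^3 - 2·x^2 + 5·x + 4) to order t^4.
- 2 t^{3} - t^{2} \left(6 x + 2\right) - t \left(6 x^{2} + 4 x - 5\right) - 2 x^{3} - 2 x^{2} + 5 x + 4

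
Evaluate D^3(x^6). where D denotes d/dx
120 x^{3}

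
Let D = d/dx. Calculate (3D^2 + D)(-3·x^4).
12 x^{2} \left(- x - 9\right)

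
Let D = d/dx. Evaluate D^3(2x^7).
420 x^{4}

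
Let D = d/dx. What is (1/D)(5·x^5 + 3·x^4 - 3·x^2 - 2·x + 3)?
\frac{5 x^{6}}{6} + \frac{3 x^{5}}{5} - x^{3} - x^{2} + 3 x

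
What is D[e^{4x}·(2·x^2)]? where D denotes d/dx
4 x \left(2 x + 1\right) e^{4 x}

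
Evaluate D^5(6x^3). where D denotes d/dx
0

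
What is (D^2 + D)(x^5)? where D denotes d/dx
5 x^{3} \left(x + 4\right)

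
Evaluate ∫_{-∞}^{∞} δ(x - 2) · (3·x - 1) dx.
5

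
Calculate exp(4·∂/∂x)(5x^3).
5 x^{3} + 60 x^{2} + 240 x + 320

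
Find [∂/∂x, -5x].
-5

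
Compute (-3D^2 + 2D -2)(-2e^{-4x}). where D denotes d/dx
116 e^{- 4 x}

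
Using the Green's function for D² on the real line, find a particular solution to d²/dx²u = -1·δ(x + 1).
-\frac{|x + 1|}{2}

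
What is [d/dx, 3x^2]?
6 x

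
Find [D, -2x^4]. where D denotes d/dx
- 8 x^{3}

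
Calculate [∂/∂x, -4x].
-4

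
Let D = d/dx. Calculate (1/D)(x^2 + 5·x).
\frac{x^{3}}{3} + \frac{5 x^{2}}{2}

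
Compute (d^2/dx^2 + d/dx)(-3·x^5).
15 x^{3} \left(- x - 4\right)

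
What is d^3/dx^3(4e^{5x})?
500 e^{5 x}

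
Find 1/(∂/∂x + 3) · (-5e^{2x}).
- e^{2 x}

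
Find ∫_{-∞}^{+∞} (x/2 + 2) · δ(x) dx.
2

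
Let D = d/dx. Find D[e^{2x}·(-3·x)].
\left(- 6 x - 3\right) e^{2 x}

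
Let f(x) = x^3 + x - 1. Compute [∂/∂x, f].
3 x^{2} + 1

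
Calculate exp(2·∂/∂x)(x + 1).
x + 3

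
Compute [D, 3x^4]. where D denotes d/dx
12 x^{3}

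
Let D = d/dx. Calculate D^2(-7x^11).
- 770 x^{9}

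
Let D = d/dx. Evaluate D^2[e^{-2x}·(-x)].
4 \left(1 - x\right) e^{- 2 x}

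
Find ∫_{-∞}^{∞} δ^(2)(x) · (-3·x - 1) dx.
0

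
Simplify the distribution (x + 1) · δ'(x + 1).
-\delta(x + 1)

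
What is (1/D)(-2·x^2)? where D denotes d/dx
- \frac{2 x^{3}}{3}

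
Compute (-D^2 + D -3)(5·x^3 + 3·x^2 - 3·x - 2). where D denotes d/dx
- 15 x^{3} + 6 x^{2} - 15 x - 3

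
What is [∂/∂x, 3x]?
3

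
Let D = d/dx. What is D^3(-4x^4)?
- 96 x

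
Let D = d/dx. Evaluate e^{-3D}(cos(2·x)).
\cos{\left(2 x - 6 \right)}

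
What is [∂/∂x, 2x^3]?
6 x^{2}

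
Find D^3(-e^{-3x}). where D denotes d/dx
27 e^{- 3 x}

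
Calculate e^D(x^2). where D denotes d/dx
x^{2} + 2 x + 1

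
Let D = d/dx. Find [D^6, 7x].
42D^{5}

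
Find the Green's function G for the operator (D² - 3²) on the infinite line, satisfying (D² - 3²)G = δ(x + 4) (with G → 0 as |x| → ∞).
-\frac{e^{-3|x + 4|}}{6}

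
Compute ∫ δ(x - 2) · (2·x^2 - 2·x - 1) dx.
3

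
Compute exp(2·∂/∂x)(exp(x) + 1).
e^{x + 2} + 1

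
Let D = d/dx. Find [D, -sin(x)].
- \cos{\left(x \right)}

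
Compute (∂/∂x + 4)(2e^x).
10 e^{x}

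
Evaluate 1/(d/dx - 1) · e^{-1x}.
- \frac{e^{- x}}{2}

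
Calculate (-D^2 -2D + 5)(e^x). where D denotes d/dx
2 e^{x}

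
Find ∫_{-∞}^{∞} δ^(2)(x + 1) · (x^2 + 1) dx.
2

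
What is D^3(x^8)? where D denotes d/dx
336 x^{5}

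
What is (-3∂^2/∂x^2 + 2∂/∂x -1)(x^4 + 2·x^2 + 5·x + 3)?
- x^{4} + 8 x^{3} - 38 x^{2} + 3 x - 5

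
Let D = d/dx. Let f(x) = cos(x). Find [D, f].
- \sin{\left(x \right)}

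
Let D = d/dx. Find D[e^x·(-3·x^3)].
3 x^{2} \left(- x - 3\right) e^{x}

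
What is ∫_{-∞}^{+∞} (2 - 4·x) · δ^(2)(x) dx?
0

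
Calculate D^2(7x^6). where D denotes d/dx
210 x^{4}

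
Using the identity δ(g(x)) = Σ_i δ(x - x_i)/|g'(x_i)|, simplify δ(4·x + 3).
\frac{\delta(x + 3/4)}{4}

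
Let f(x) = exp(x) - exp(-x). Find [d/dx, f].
2 \cosh{\left(x \right)}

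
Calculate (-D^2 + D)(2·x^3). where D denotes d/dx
6 x \left(x - 2\right)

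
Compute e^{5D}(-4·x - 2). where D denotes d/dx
- 4 x - 22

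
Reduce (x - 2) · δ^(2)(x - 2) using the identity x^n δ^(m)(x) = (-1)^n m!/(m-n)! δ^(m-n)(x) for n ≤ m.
-2\delta'(x - 2)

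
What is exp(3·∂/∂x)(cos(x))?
\cos{\left(x + 3 \right)}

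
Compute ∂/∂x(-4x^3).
- 12 x^{2}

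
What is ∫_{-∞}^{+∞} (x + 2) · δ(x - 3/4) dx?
\frac{11}{4}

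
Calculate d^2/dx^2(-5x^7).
- 210 x^{5}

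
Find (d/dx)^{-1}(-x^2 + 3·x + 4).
- \frac{x^{3}}{3} + \frac{3 x^{2}}{2} + 4 x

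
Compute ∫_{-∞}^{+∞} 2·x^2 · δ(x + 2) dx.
8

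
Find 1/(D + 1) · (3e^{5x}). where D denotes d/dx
\frac{e^{5 x}}{2}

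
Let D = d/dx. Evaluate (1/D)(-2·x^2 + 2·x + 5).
- \frac{2 x^{3}}{3} + x^{2} + 5 x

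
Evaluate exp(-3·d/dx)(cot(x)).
\cot{\left(x - 3 \right)}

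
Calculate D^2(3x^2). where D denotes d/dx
6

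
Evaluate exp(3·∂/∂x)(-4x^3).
- 4 x^{3} - 36 x^{2} - 108 x - 108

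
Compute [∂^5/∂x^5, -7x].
-35\frac{d^{4}}{dx^{4}}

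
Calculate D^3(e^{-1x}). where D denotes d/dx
- e^{- x}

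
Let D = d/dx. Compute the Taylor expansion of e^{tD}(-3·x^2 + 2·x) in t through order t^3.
- 3 t^{2} - 2 t \left(3 x - 1\right) - 3 x^{2} + 2 x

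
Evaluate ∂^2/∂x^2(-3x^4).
- 36 x^{2}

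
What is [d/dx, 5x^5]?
25 x^{4}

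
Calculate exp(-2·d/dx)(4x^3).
4 x^{3} - 24 x^{2} + 48 x - 32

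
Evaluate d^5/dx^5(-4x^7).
- 10080 x^{2}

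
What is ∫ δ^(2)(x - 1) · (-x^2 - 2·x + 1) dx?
-2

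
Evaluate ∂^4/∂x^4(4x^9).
12096 x^{5}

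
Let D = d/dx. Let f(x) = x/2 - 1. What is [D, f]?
\frac{1}{2}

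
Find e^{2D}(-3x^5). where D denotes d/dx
- 3 x^{5} - 30 x^{4} - 120 x^{3} - 240 x^{2} - 240 x - 96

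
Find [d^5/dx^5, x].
5\frac{d^{4}}{dx^{4}}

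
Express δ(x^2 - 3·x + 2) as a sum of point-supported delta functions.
\frac{\delta(x - 1) + \delta(x - 2)}{1}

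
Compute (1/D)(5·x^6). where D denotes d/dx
\frac{5 x^{7}}{7}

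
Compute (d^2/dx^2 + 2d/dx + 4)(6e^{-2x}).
24 e^{- 2 x}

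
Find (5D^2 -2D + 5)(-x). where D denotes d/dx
2 - 5 x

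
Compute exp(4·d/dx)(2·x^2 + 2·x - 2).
2 x^{2} + 18 x + 38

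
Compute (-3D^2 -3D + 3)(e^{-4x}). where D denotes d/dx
- 33 e^{- 4 x}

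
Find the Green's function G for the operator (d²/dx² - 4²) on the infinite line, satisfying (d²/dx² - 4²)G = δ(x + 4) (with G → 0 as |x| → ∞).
-\frac{e^{-4|x + 4|}}{8}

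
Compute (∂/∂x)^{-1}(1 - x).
- \frac{x^{2}}{2} + x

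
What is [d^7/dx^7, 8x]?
56\frac{d^{6}}{dx^{6}}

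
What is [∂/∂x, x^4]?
4 x^{3}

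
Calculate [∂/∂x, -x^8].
- 8 x^{7}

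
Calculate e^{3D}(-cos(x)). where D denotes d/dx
- \cos{\left(x + 3 \right)}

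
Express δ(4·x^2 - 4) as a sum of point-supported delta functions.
\frac{\delta(x - 1) + \delta(x + 1)}{8}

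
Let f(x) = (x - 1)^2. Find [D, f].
2 x - 2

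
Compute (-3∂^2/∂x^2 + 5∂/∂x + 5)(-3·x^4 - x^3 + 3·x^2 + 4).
- 15 x^{4} - 65 x^{3} + 108 x^{2} + 48 x + 2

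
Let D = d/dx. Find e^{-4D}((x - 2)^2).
x^{2} - 12 x + 36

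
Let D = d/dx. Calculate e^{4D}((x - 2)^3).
x^{3} + 6 x^{2} + 12 x + 8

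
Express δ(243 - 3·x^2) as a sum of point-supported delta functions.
\frac{\delta(x - 9) + \delta(x + 9)}{54}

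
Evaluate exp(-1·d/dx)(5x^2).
5 x^{2} - 10 x + 5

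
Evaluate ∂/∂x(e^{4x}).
4 e^{4 x}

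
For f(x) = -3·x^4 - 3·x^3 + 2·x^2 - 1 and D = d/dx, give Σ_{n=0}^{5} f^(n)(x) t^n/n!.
- 3 t^{4} - t^{3} \left(12 x + 3\right) - t^{2} \left(18 x^{2} + 9 x - 2\right) - t x \left(12 x^{2} + 9 x - 4\right) - 3 x^{4} - 3 x^{3} + 2 x^{2} - 1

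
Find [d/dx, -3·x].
-3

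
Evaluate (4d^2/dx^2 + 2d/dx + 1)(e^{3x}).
43 e^{3 x}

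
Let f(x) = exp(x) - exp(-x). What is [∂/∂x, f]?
2 \cosh{\left(x \right)}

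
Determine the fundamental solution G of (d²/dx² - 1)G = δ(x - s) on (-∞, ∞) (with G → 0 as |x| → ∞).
-\frac{e^{-|x-s|}}{2}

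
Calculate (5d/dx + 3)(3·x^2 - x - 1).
9 x^{2} + 27 x - 8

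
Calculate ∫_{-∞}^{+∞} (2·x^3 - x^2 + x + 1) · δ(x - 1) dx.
3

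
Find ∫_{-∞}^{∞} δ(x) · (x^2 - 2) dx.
-2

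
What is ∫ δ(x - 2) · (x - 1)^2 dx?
1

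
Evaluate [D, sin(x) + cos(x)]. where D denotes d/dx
- \sin{\left(x \right)} + \cos{\left(x \right)}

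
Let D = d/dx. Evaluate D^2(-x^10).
- 90 x^{8}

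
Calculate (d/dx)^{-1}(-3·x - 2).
- \frac{3 x^{2}}{2} - 2 x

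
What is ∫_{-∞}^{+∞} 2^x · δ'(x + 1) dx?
- \frac{\log{\left(2 \right)}}{2}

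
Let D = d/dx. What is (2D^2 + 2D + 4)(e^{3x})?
28 e^{3 x}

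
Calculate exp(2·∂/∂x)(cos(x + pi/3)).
\cos{\left(x + \frac{\pi}{3} + 2 \right)}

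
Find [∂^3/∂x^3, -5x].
-15\frac{d^{2}}{dx^{2}}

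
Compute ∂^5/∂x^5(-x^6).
- 720 x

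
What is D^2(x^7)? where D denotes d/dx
42 x^{5}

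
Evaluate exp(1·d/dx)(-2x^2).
- 2 x^{2} - 4 x - 2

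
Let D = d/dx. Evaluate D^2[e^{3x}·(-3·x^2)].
\left(- 27 x^{2} - 36 x - 6\right) e^{3 x}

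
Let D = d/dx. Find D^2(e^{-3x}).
9 e^{- 3 x}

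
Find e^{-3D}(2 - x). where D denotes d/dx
5 - x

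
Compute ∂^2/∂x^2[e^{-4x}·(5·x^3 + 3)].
2 \left(40 x^{3} - 60 x^{2} + 15 x + 24\right) e^{- 4 x}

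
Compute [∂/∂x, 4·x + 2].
4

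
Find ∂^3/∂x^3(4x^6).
480 x^{3}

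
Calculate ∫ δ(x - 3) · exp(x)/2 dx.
\frac{e^{3}}{2}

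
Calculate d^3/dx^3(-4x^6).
- 480 x^{3}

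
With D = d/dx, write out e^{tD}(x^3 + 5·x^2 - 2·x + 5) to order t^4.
t^{3} + t^{2} \left(3 x + 5\right) + t \left(3 x^{2} + 10 x - 2\right) + x^{3} + 5 x^{2} - 2 x + 5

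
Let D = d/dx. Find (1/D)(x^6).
\frac{x^{7}}{7}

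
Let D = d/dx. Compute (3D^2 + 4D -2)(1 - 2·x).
4 x - 10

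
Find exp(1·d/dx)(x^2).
x^{2} + 2 x + 1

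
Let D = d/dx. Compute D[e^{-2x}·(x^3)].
x^{2} \left(3 - 2 x\right) e^{- 2 x}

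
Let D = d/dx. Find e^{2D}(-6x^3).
- 6 x^{3} - 36 x^{2} - 72 x - 48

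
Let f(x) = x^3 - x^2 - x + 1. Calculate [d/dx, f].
3 x^{2} - 2 x - 1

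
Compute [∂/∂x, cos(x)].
- \sin{\left(x \right)}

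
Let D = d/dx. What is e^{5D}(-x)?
- x - 5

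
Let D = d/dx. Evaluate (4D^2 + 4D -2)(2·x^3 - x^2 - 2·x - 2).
- 4 x^{3} + 26 x^{2} + 44 x - 12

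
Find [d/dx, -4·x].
-4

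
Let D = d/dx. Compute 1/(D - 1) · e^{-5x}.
- \frac{e^{- 5 x}}{6}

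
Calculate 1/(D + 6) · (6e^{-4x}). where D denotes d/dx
3 e^{- 4 x}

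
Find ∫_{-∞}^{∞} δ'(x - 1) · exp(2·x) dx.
- 2 e^{2}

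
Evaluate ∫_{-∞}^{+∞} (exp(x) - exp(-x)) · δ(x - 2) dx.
2 \sinh{\left(2 \right)}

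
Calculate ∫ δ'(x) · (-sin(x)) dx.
1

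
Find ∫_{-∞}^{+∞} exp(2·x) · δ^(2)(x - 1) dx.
4 e^{2}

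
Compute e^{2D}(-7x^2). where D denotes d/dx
- 7 x^{2} - 28 x - 28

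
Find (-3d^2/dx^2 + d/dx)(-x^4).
4 x^{2} \left(9 - x\right)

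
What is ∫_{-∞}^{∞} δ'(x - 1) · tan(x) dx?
- \tan^{2}{\left(1 \right)} - 1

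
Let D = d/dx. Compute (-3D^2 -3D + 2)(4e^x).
- 16 e^{x}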